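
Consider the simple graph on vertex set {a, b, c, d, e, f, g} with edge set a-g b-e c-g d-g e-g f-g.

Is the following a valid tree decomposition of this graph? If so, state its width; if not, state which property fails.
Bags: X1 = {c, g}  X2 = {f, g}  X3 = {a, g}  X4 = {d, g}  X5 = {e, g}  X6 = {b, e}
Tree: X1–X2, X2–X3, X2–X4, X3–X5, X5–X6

Checking the three conditions: (i) the bags cover all of {a, b, c, d, e, f, g}; (ii) for each edge, some bag contains both endpoints; (iii) the bags containing any fixed vertex form a subtree. All hold, so the decomposition is valid with width 2 − 1 = 1.

Yes; width 1.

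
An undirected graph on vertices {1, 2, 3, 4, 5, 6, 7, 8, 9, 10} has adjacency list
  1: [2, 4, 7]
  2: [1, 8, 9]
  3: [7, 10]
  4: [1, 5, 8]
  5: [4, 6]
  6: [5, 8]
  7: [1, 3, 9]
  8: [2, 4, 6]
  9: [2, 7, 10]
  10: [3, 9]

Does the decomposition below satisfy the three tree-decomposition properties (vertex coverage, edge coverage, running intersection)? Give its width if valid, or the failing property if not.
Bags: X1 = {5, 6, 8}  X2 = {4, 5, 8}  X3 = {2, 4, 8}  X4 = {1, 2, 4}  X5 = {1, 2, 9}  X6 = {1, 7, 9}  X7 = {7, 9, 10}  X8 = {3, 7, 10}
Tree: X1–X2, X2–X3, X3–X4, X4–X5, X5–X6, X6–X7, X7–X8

Yes; width 2.

Checking the three conditions: (i) the bags cover all of {1, 2, 3, 4, 5, 6, 7, 8, 9, 10}; (ii) for each edge, some bag contains both endpoints; (iii) the bags containing any fixed vertex form a subtree. All hold, so the decomposition is valid with width 3 − 1 = 2.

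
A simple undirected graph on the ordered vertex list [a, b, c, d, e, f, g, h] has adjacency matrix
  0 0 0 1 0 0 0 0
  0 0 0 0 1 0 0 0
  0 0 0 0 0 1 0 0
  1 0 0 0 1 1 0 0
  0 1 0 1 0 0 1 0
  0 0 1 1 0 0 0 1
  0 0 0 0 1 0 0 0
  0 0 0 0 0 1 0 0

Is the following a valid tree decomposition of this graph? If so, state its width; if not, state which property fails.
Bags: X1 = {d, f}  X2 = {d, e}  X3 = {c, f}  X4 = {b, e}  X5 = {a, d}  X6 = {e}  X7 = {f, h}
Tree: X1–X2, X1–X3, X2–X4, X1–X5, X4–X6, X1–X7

A tree decomposition must satisfy three properties: every vertex lies in some bag; for every edge, both endpoints lie together in some bag; and for every vertex, the bags containing it form a connected subtree. Here vertex g appears in no bag, so the decomposition is invalid.

No — vertex g appears in no bag.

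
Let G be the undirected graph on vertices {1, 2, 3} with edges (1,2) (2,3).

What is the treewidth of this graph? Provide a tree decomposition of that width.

Every bag has size at most 2, so the width is 2 − 1 = 1 and tw(G) ≤ 1. Since G has at least one edge (e.g. 3–2), it is not an edgeless graph, so tw(G) ≥ 1. Hence tw(G) = 1 exactly.

Treewidth 1.
One such decomposition:
Bags: B1 = {2, 3}  B2 = {1, 2}
Tree: B1–B2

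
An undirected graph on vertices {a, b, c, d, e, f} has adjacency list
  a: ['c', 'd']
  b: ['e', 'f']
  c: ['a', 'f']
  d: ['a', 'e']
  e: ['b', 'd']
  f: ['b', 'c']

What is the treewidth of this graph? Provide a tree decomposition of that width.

Treewidth 2.
Bags: B1 = {a, d, e}  B2 = {a, c, e}  B3 = {c, e, f}  B4 = {b, e, f}
Tree: B1–B2, B2–B3, B3–B4

Every bag has size at most 3, so the width is 3 − 1 = 2 and tw(G) ≤ 2. The edges e–d–a–c–f–b–e form a cycle, so G is not a tree and its treewidth is at least 2. Hence tw(G) = 2 exactly.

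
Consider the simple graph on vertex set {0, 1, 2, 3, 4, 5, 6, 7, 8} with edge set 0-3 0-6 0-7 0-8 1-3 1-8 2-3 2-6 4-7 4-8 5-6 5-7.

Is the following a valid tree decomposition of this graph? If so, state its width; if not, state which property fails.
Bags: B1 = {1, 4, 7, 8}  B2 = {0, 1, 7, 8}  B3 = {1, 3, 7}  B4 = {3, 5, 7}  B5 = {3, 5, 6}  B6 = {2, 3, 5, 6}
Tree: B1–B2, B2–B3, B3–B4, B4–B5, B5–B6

A tree decomposition must satisfy three properties: every vertex lies in some bag; for every edge, both endpoints lie together in some bag; and for every vertex, the bags containing it form a connected subtree. Here edge (0,3) lies in no bag, so the decomposition is invalid.

No — edge (0,3) lies in no bag.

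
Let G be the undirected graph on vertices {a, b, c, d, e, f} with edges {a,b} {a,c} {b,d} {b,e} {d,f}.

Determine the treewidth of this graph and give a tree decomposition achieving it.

The largest bag has 2 vertices, giving width 1; this decomposition certifies tw(G) ≤ 1. Any graph with an edge has treewidth ≥ 1, and G has the edge d–b. Hence tw(G) = 1 exactly.

Treewidth 1.
One such decomposition:
Bags: B1 = {b, d}  B2 = {a, b}  B3 = {d, f}  B4 = {b, e}  B5 = {a, c}
Tree: B1–B2, B1–B3, B2–B4, B2–B5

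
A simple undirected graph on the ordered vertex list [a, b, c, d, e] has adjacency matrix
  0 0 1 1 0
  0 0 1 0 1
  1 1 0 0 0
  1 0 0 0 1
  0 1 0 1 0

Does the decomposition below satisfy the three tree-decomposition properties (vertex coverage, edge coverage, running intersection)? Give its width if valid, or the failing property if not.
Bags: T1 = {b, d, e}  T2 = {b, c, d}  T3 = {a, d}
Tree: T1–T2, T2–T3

No — edge (c,a) lies in no bag.

A tree decomposition must satisfy three properties: every vertex lies in some bag; for every edge, both endpoints lie together in some bag; and for every vertex, the bags containing it form a connected subtree. Here edge (c,a) lies in no bag, so the decomposition is invalid.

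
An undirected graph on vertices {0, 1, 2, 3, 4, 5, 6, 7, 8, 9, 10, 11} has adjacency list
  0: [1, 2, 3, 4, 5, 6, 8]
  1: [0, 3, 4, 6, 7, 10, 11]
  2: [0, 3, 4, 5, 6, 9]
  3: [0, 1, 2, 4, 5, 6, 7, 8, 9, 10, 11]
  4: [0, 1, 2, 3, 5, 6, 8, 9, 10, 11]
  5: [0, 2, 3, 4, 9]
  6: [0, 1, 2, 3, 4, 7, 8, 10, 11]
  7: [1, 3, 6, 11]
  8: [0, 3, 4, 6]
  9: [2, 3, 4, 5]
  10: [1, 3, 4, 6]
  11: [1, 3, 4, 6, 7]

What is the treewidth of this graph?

4

A width-4 tree decomposition is:
Bags: B1 = {1, 3, 4, 6, 10}  B2 = {0, 1, 3, 4, 6}  B3 = {0, 2, 3, 4, 6}  B4 = {0, 2, 3, 4, 5}  B5 = {0, 3, 4, 6, 8}  B6 = {1, 3, 4, 6, 11}  B7 = {2, 3, 4, 5, 9}  B8 = {1, 3, 6, 7, 11}
Tree: B1–B2, B2–B3, B3–B4, B3–B5, B1–B6, B4–B7, B6–B8
Each bag holds 5 vertices, so the decomposition has width 4, which upper-bounds the treewidth. On the other hand G contains the 5-clique {2, 3, 4, 5, 9}. A clique must lie in a single bag of any decomposition, so no decomposition can have width below 4. Therefore the treewidth is 4.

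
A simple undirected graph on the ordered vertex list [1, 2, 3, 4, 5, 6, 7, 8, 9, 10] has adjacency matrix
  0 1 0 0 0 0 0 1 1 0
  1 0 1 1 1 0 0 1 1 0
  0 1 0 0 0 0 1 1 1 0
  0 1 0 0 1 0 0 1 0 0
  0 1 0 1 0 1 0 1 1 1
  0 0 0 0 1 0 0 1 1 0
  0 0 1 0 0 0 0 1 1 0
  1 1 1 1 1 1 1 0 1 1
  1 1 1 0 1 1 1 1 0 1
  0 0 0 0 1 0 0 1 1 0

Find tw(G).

3

A width-3 tree decomposition is:
Bags: B1 = {2, 5, 8, 9}  B2 = {2, 3, 8, 9}  B3 = {5, 8, 9, 10}  B4 = {2, 4, 5, 8}  B5 = {3, 7, 8, 9}  B6 = {5, 6, 8, 9}  B7 = {1, 2, 8, 9}
Tree: B1–B2, B1–B3, B1–B4, B2–B5, B3–B6, B1–B7
Each bag holds 4 vertices, so the decomposition has width 3, which upper-bounds the treewidth. For the lower bound, the 4 vertices {1, 2, 8, 9} are pairwise adjacent, and any tree decomposition puts a clique entirely inside one bag — forcing width ≥ 3. Hence tw(G) = 3 exactly.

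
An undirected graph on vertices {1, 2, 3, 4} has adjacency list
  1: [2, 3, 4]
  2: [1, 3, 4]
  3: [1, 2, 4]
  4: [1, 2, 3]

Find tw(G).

3

A width-3 tree decomposition is:
Bags: B1 = {1, 2, 3, 4}
Tree: (single bag)
A single bag containing all 4 vertices is trivially a valid decomposition of width 3. For the lower bound, the 4 vertices {1, 2, 3, 4} are pairwise adjacent, and any tree decomposition puts a clique entirely inside one bag — forcing width ≥ 3. Combining the bounds, tw(G) = 3.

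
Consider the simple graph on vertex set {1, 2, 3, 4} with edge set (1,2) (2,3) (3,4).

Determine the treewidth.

1

A width-1 tree decomposition is:
Bags: B1 = {1, 2}  B2 = {2, 3}  B3 = {3, 4}
Tree: B1–B2, B2–B3
The largest bag has 2 vertices, giving width 1; this decomposition certifies tw(G) ≤ 1. G has an edge, so its treewidth is at least 1. Combining the bounds, tw(G) = 1.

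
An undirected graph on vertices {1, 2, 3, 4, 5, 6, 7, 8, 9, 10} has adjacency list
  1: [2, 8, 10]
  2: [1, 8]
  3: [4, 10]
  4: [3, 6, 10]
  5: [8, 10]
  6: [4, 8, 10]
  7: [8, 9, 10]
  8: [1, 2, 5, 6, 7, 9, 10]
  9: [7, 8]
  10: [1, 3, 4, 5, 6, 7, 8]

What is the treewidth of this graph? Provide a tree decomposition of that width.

Every bag has size at most 3, so the width is 3 − 1 = 2 and tw(G) ≤ 2. For the lower bound, the 3 vertices {7, 8, 9} are pairwise adjacent, and any tree decomposition puts a clique entirely inside one bag — forcing width ≥ 2. Hence tw(G) = 2 exactly.

Treewidth 2.
Bags: B1 = {7, 8, 10}  B2 = {6, 8, 10}  B3 = {4, 6, 10}  B4 = {1, 8, 10}  B5 = {3, 4, 10}  B6 = {5, 8, 10}  B7 = {1, 2, 8}  B8 = {7, 8, 9}
Tree: B1–B2, B2–B3, B1–B4, B3–B5, B2–B6, B4–B7, B1–B8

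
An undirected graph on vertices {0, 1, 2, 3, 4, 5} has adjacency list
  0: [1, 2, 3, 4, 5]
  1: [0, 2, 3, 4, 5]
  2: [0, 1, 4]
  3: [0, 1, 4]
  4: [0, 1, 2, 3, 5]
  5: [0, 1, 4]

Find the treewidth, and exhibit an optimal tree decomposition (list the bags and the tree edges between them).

Treewidth 3.
One such decomposition:
Bags: B1 = {0, 1, 3, 4}  B2 = {0, 1, 2, 4}  B3 = {0, 1, 4, 5}
Tree: B1–B2, B1–B3

Each bag holds 4 vertices, so the decomposition has width 3, which upper-bounds the treewidth. On the other hand G contains the 4-clique {0, 1, 2, 4}. A clique must lie in a single bag of any decomposition, so no decomposition can have width below 3. Combining the bounds, tw(G) = 3.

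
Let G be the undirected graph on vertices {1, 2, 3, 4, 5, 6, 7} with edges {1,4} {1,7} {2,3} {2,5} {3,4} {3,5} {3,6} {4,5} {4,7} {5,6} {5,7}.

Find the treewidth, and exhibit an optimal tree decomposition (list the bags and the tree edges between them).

Each bag holds 3 vertices, so the decomposition has width 2, which upper-bounds the treewidth. On the other hand G contains the 3-clique {1, 4, 7}. A clique must lie in a single bag of any decomposition, so no decomposition can have width below 2. The upper and lower bounds meet at 2, so that is the treewidth.

Treewidth 2.
One optimal decomposition is:
Bags: B1 = {1, 4, 7}  B2 = {4, 5, 7}  B3 = {3, 4, 5}  B4 = {3, 5, 6}  B5 = {2, 3, 5}
Tree: B1–B2, B2–B3, B3–B4, B4–B5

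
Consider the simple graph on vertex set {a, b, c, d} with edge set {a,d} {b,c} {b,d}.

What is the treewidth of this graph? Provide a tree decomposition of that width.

Treewidth 1.
Bags: B1 = {b, d}  B2 = {a, d}  B3 = {b, c}
Tree: B1–B2, B1–B3

Each bag holds 2 vertices, so the decomposition has width 1, which upper-bounds the treewidth. Since G has at least one edge (e.g. b–d), it is not an edgeless graph, so tw(G) ≥ 1. Combining the bounds, tw(G) = 1.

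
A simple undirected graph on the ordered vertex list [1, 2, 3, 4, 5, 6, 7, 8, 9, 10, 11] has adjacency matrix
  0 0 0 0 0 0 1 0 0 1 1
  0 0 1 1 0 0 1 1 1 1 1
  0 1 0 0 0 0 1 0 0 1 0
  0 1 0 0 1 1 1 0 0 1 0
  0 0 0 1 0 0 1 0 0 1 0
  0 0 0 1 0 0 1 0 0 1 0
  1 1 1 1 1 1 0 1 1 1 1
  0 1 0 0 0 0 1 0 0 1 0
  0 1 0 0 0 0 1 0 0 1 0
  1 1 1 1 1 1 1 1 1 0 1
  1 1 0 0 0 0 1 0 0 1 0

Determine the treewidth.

A width-3 tree decomposition is:
Bags: B1 = {2, 4, 7, 10}  B2 = {2, 7, 10, 11}  B3 = {2, 3, 7, 10}  B4 = {1, 7, 10, 11}  B5 = {4, 6, 7, 10}  B6 = {2, 7, 8, 10}  B7 = {4, 5, 7, 10}  B8 = {2, 7, 9, 10}
Tree: B1–B2, B2–B3, B2–B4, B1–B5, B3–B6, B5–B7, B3–B8
The largest bag has 4 vertices, giving width 3; this decomposition certifies tw(G) ≤ 3. Conversely, {1, 7, 10, 11} is a clique of size 4, and the vertices of any clique must share a bag in every tree decomposition; so some bag has ≥ 4 vertices and tw(G) ≥ 3. Hence tw(G) = 3 exactly.

3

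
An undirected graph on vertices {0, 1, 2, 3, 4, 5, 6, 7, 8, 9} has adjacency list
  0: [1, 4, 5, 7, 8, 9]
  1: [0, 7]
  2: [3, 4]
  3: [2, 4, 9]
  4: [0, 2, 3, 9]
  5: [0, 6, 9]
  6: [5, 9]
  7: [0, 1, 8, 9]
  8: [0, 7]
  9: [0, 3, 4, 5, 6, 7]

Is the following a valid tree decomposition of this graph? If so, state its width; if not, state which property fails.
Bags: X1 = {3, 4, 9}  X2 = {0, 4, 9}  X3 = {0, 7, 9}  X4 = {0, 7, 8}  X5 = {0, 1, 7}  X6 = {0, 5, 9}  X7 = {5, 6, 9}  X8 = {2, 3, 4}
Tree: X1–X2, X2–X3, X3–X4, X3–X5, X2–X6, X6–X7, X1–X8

Yes; width 2.

Checking the three conditions: (i) the bags cover all of {0, 1, 2, 3, 4, 5, 6, 7, 8, 9}; (ii) for each edge, some bag contains both endpoints; (iii) the bags containing any fixed vertex form a subtree. All hold, so the decomposition is valid with width 3 − 1 = 2.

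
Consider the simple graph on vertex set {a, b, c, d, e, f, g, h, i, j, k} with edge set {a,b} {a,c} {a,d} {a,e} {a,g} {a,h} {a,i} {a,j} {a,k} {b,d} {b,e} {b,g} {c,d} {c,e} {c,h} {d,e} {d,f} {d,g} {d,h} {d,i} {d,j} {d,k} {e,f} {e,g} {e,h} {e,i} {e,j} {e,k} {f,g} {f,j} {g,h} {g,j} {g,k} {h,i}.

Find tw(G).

A width-4 tree decomposition is:
Bags: B1 = {a, d, e, g, j}  B2 = {a, d, e, g, h}  B3 = {a, d, e, g, k}  B4 = {a, c, d, e, h}  B5 = {d, e, f, g, j}  B6 = {a, b, d, e, g}  B7 = {a, d, e, h, i}
Tree: B1–B2, B2–B3, B2–B4, B1–B5, B3–B6, B2–B7
The largest bag has 5 vertices, giving width 4; this decomposition certifies tw(G) ≤ 4. Conversely, {a, d, e, g, j} is a clique of size 5, and the vertices of any clique must share a bag in every tree decomposition; so some bag has ≥ 5 vertices and tw(G) ≥ 4. Therefore the treewidth is 4.

4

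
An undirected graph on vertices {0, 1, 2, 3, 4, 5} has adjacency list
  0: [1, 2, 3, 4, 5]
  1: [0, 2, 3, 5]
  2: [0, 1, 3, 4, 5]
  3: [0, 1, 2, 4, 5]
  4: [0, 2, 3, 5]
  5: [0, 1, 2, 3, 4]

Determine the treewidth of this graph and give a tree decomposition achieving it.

Treewidth 4.
One optimal decomposition is:
Bags: B1 = {0, 2, 3, 4, 5}  B2 = {0, 1, 2, 3, 5}
Tree: B1–B2

Every bag has size at most 5, so the width is 5 − 1 = 4 and tw(G) ≤ 4. For the lower bound, the 5 vertices {0, 1, 2, 3, 5} are pairwise adjacent, and any tree decomposition puts a clique entirely inside one bag — forcing width ≥ 4. The upper and lower bounds meet at 4, so that is the treewidth.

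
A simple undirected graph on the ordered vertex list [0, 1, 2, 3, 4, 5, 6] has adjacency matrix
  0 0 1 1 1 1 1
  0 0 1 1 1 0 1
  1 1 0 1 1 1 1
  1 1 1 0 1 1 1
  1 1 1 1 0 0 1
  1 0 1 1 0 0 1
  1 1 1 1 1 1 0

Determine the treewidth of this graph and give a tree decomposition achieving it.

Treewidth 4.
One such decomposition:
Bags: B1 = {0, 2, 3, 4, 6}  B2 = {1, 2, 3, 4, 6}  B3 = {0, 2, 3, 5, 6}
Tree: B1–B2, B1–B3

Every bag has size at most 5, so the width is 5 − 1 = 4 and tw(G) ≤ 4. On the other hand G contains the 5-clique {0, 2, 3, 4, 6}. A clique must lie in a single bag of any decomposition, so no decomposition can have width below 4. Hence tw(G) = 4 exactly.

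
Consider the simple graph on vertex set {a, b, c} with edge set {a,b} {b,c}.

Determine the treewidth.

1

A width-1 tree decomposition is:
Bags: B1 = {b, c}  B2 = {a, b}
Tree: B1–B2
Each bag holds 2 vertices, so the decomposition has width 1, which upper-bounds the treewidth. Since G has at least one edge (e.g. b–c), it is not an edgeless graph, so tw(G) ≥ 1. Therefore the treewidth is 1.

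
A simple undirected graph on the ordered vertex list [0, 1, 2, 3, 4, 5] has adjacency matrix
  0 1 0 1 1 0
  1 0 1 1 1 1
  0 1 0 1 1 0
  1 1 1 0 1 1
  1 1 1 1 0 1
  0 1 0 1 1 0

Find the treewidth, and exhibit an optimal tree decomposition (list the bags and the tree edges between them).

Each bag holds 4 vertices, so the decomposition has width 3, which upper-bounds the treewidth. For the lower bound, the 4 vertices {0, 1, 3, 4} are pairwise adjacent, and any tree decomposition puts a clique entirely inside one bag — forcing width ≥ 3. The upper and lower bounds meet at 3, so that is the treewidth.

Treewidth 3.
One optimal decomposition is:
Bags: B1 = {0, 1, 3, 4}  B2 = {1, 2, 3, 4}  B3 = {1, 3, 4, 5}
Tree: B1–B2, B1–B3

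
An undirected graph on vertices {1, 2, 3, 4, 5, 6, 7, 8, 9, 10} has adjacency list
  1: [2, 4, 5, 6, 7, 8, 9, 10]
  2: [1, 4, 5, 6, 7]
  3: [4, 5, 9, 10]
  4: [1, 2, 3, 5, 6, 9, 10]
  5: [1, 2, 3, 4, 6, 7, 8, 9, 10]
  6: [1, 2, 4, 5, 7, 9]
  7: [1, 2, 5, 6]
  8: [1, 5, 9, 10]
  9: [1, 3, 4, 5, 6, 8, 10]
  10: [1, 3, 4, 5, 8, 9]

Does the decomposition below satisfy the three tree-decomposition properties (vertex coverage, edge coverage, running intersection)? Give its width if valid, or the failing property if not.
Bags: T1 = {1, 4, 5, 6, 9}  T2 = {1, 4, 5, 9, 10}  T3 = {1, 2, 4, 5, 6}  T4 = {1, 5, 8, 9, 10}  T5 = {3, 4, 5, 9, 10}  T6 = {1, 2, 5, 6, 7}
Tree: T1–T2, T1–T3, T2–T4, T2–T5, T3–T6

Checking the three conditions: (i) the bags cover all of {1, 2, 3, 4, 5, 6, 7, 8, 9, 10}; (ii) for each edge, some bag contains both endpoints; (iii) the bags containing any fixed vertex form a subtree. All hold, so the decomposition is valid with width 5 − 1 = 4.

Yes; width 4.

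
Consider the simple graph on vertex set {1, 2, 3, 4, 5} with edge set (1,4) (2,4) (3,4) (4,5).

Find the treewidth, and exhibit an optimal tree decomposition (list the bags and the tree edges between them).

Treewidth 1.
One optimal decomposition is:
Bags: B1 = {3, 4}  B2 = {1, 4}  B3 = {4, 5}  B4 = {2, 4}
Tree: B1–B2, B2–B3, B3–B4

The largest bag has 2 vertices, giving width 1; this decomposition certifies tw(G) ≤ 1. Any graph with an edge has treewidth ≥ 1, and G has the edge 4–3. Combining the bounds, tw(G) = 1.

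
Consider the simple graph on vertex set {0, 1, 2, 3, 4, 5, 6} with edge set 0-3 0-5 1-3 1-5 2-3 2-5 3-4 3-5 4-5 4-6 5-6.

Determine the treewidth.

2

A width-2 tree decomposition is:
Bags: B1 = {2, 3, 5}  B2 = {3, 4, 5}  B3 = {4, 5, 6}  B4 = {1, 3, 5}  B5 = {0, 3, 5}
Tree: B1–B2, B2–B3, B2–B4, B2–B5
The largest bag has 3 vertices, giving width 2; this decomposition certifies tw(G) ≤ 2. Conversely, {0, 3, 5} is a clique of size 3, and the vertices of any clique must share a bag in every tree decomposition; so some bag has ≥ 3 vertices and tw(G) ≥ 2. Therefore the treewidth is 2.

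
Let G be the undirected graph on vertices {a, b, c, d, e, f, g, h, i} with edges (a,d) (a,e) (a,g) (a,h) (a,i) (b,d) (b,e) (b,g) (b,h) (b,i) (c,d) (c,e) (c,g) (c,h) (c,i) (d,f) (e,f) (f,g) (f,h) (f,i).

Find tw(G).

4

A width-4 tree decomposition is:
Bags: B1 = {a, b, c, e, f}  B2 = {a, b, c, f, i}  B3 = {a, b, c, d, f}  B4 = {a, b, c, f, h}  B5 = {a, b, c, f, g}
Tree: B1–B2, B2–B3, B3–B4, B4–B5
Every bag has size at most 5, so the width is 5 − 1 = 4 and tw(G) ≤ 4. For the lower bound: the 5 vertex sets {a,e}, {b,i}, {c,d}, {f}, {h} are disjoint, each induces a connected subgraph, and every pair is joined by at least one edge of G. Contracting each set to a single vertex therefore yields K_{5} as a minor, and since treewidth is minor-monotone, tw(G) ≥ tw(K_{5}) = 4. Hence tw(G) = 4 exactly.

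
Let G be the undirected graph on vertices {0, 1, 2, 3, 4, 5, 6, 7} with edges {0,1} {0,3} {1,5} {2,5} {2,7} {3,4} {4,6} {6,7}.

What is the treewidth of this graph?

2

A width-2 tree decomposition is:
Bags: B1 = {0, 3, 4}  B2 = {0, 1, 4}  B3 = {1, 4, 5}  B4 = {2, 4, 5}  B5 = {2, 4, 7}  B6 = {4, 6, 7}
Tree: B1–B2, B2–B3, B3–B4, B4–B5, B5–B6
The largest bag has 3 vertices, giving width 2; this decomposition certifies tw(G) ≤ 2. For the lower bound, G contains the cycle 4–3–0–1–5–2–7–6–4, so G is not a forest; only forests have treewidth ≤ 1, hence tw(G) ≥ 2. Combining the bounds, tw(G) = 2.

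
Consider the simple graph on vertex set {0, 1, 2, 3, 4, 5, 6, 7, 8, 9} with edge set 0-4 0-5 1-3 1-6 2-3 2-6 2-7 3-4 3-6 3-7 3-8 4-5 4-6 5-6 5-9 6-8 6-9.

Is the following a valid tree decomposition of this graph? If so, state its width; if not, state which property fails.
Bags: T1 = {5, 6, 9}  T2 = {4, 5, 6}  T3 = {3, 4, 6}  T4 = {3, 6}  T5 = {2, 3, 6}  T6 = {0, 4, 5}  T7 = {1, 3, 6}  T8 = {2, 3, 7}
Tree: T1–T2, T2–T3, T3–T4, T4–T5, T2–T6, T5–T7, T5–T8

No — vertex 8 appears in no bag.

A tree decomposition must satisfy three properties: every vertex lies in some bag; for every edge, both endpoints lie together in some bag; and for every vertex, the bags containing it form a connected subtree. Here vertex 8 appears in no bag, so the decomposition is invalid.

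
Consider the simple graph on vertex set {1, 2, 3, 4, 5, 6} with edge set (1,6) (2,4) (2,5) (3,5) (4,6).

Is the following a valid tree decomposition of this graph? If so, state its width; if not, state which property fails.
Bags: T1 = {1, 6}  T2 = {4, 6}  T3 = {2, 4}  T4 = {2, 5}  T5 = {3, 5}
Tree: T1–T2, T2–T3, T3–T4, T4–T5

Yes; width 1.

Checking the three conditions: (i) the bags cover all of {1, 2, 3, 4, 5, 6}; (ii) for each edge, some bag contains both endpoints; (iii) the bags containing any fixed vertex form a subtree. All hold, so the decomposition is valid with width 2 − 1 = 1.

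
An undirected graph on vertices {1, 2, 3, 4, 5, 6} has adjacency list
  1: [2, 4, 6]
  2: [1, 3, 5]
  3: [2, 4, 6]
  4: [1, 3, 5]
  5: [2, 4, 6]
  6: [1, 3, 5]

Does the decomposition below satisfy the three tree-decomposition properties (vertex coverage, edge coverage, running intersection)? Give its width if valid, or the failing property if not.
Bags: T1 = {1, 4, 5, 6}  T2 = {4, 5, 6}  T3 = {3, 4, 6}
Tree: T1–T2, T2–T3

A tree decomposition must satisfy three properties: every vertex lies in some bag; for every edge, both endpoints lie together in some bag; and for every vertex, the bags containing it form a connected subtree. Here vertex 2 appears in no bag, so the decomposition is invalid.

No — vertex 2 appears in no bag.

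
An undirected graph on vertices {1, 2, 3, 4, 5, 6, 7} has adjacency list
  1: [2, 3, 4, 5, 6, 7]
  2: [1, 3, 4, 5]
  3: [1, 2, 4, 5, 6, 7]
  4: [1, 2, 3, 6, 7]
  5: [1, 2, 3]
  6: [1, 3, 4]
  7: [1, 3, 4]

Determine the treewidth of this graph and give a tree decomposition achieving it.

The largest bag has 4 vertices, giving width 3; this decomposition certifies tw(G) ≤ 3. For the lower bound, the 4 vertices {1, 2, 3, 4} are pairwise adjacent, and any tree decomposition puts a clique entirely inside one bag — forcing width ≥ 3. Hence tw(G) = 3 exactly.

Treewidth 3.
One optimal decomposition is:
Bags: B1 = {1, 3, 4, 7}  B2 = {1, 2, 3, 4}  B3 = {1, 2, 3, 5}  B4 = {1, 3, 4, 6}
Tree: B1–B2, B2–B3, B1–B4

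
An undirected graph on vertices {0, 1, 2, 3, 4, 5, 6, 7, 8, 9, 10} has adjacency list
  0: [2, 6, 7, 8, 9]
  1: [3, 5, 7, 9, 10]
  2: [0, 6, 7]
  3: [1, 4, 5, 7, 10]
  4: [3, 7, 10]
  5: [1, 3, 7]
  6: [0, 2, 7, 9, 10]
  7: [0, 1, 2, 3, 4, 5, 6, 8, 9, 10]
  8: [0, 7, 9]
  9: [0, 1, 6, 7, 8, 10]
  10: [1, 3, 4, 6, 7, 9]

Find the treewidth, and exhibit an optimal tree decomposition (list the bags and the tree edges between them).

Treewidth 3.
One optimal decomposition is:
Bags: B1 = {1, 7, 9, 10}  B2 = {6, 7, 9, 10}  B3 = {1, 3, 7, 10}  B4 = {0, 6, 7, 9}  B5 = {3, 4, 7, 10}  B6 = {1, 3, 5, 7}  B7 = {0, 2, 6, 7}  B8 = {0, 7, 8, 9}
Tree: B1–B2, B1–B3, B2–B4, B3–B5, B3–B6, B4–B7, B4–B8

Each bag holds 4 vertices, so the decomposition has width 3, which upper-bounds the treewidth. For the lower bound, the 4 vertices {0, 2, 6, 7} are pairwise adjacent, and any tree decomposition puts a clique entirely inside one bag — forcing width ≥ 3. Hence tw(G) = 3 exactly.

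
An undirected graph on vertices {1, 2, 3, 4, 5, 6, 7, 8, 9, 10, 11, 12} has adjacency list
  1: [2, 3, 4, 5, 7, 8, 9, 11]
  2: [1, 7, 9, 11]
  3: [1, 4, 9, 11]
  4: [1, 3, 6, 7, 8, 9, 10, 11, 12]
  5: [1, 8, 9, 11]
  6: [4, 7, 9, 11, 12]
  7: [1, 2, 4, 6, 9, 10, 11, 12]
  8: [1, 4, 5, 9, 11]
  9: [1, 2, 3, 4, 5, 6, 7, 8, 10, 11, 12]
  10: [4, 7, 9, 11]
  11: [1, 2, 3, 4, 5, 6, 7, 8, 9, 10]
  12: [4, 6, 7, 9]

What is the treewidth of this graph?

A width-4 tree decomposition is:
Bags: B1 = {1, 4, 7, 9, 11}  B2 = {4, 6, 7, 9, 11}  B3 = {1, 3, 4, 9, 11}  B4 = {1, 2, 7, 9, 11}  B5 = {4, 6, 7, 9, 12}  B6 = {1, 4, 8, 9, 11}  B7 = {1, 5, 8, 9, 11}  B8 = {4, 7, 9, 10, 11}
Tree: B1–B2, B1–B3, B1–B4, B2–B5, B1–B6, B6–B7, B1–B8
Every bag has size at most 5, so the width is 5 − 1 = 4 and tw(G) ≤ 4. Conversely, {1, 2, 7, 9, 11} is a clique of size 5, and the vertices of any clique must share a bag in every tree decomposition; so some bag has ≥ 5 vertices and tw(G) ≥ 4. Therefore the treewidth is 4.

4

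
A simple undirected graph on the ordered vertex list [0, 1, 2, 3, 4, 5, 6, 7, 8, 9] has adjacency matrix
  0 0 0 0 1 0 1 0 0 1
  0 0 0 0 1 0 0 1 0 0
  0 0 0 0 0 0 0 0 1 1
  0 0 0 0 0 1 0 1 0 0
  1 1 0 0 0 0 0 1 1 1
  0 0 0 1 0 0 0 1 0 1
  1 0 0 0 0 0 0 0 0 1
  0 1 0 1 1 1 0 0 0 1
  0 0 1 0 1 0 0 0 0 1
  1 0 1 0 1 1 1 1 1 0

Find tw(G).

A width-2 tree decomposition is:
Bags: B1 = {0, 4, 9}  B2 = {4, 8, 9}  B3 = {4, 7, 9}  B4 = {1, 4, 7}  B5 = {2, 8, 9}  B6 = {0, 6, 9}  B7 = {5, 7, 9}  B8 = {3, 5, 7}
Tree: B1–B2, B1–B3, B3–B4, B2–B5, B1–B6, B3–B7, B7–B8
Every bag has size at most 3, so the width is 3 − 1 = 2 and tw(G) ≤ 2. For the lower bound, the 3 vertices {1, 4, 7} are pairwise adjacent, and any tree decomposition puts a clique entirely inside one bag — forcing width ≥ 2. Therefore the treewidth is 2.

2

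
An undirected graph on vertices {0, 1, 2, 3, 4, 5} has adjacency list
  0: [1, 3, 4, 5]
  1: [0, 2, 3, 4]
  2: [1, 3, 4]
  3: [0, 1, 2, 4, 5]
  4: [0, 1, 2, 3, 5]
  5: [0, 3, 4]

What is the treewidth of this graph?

A width-3 tree decomposition is:
Bags: B1 = {0, 3, 4, 5}  B2 = {0, 1, 3, 4}  B3 = {1, 2, 3, 4}
Tree: B1–B2, B2–B3
The largest bag has 4 vertices, giving width 3; this decomposition certifies tw(G) ≤ 3. Conversely, {0, 1, 3, 4} is a clique of size 4, and the vertices of any clique must share a bag in every tree decomposition; so some bag has ≥ 4 vertices and tw(G) ≥ 3. The upper and lower bounds meet at 3, so that is the treewidth.

3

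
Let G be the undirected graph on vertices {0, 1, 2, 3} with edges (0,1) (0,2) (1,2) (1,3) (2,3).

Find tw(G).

2

A width-2 tree decomposition is:
Bags: B1 = {0, 1, 2}  B2 = {1, 2, 3}
Tree: B1–B2
Every bag has size at most 3, so the width is 3 − 1 = 2 and tw(G) ≤ 2. On the other hand G contains the 3-clique {0, 1, 2}. A clique must lie in a single bag of any decomposition, so no decomposition can have width below 2. Combining the bounds, tw(G) = 2.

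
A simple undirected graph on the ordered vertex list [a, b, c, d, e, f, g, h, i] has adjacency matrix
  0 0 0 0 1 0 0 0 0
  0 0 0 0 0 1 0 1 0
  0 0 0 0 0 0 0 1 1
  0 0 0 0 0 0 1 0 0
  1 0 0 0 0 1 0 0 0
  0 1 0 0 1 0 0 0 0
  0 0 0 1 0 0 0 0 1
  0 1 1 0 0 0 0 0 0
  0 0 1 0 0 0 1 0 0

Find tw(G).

A width-1 tree decomposition is:
Bags: B1 = {d, g}  B2 = {g, i}  B3 = {c, i}  B4 = {c, h}  B5 = {b, h}  B6 = {b, f}  B7 = {e, f}  B8 = {a, e}
Tree: B1–B2, B2–B3, B3–B4, B4–B5, B5–B6, B6–B7, B7–B8
Every bag has size at most 2, so the width is 2 − 1 = 1 and tw(G) ≤ 1. Any graph with an edge has treewidth ≥ 1, and G has the edge d–g. Therefore the treewidth is 1.

1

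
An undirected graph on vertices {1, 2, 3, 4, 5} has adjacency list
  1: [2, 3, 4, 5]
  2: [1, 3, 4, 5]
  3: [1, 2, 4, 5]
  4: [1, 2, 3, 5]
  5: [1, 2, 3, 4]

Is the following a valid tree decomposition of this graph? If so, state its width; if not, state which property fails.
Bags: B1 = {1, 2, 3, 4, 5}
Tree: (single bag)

Vertex coverage: the bags together contain {1, 2, 3, 4, 5}, the full vertex set. Edge coverage: each edge of G has both endpoints in at least one bag. Running intersection: for every vertex, the bags containing it form a connected subtree. All three properties hold, so this is a valid tree decomposition of width max|bag| − 1 = 4, and hence tw(G) ≤ 4.

Yes; width 4.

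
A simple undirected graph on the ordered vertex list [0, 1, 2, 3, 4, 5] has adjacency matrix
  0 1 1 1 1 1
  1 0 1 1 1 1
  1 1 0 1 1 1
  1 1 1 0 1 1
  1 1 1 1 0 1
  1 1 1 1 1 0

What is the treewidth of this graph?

A width-5 tree decomposition is:
Bags: B1 = {0, 1, 2, 3, 4, 5}
Tree: (single bag)
A single bag containing all 6 vertices is trivially a valid decomposition of width 5. Conversely, {0, 1, 2, 3, 4, 5} is a clique of size 6, and the vertices of any clique must share a bag in every tree decomposition; so some bag has ≥ 6 vertices and tw(G) ≥ 5. Hence tw(G) = 5 exactly.

5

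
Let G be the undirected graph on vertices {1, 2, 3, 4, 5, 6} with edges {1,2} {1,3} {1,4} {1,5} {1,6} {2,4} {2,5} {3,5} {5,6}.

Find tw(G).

A width-2 tree decomposition is:
Bags: B1 = {1, 2, 4}  B2 = {1, 2, 5}  B3 = {1, 5, 6}  B4 = {1, 3, 5}
Tree: B1–B2, B2–B3, B3–B4
Every bag has size at most 3, so the width is 3 − 1 = 2 and tw(G) ≤ 2. For the lower bound, the 3 vertices {1, 2, 4} are pairwise adjacent, and any tree decomposition puts a clique entirely inside one bag — forcing width ≥ 2. Therefore the treewidth is 2.

2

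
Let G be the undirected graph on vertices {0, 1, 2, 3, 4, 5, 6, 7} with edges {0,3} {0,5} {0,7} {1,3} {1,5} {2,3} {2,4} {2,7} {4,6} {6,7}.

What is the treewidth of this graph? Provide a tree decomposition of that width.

Every bag has size at most 3, so the width is 3 − 1 = 2 and tw(G) ≤ 2. Since 6–4–2–7–6 is a cycle in G, G is not acyclic. Forests are exactly the graphs of treewidth ≤ 1, so tw(G) ≥ 2. Combining the bounds, tw(G) = 2.

Treewidth 2.
Bags: B1 = {4, 6, 7}  B2 = {2, 4, 7}  B3 = {0, 2, 7}  B4 = {0, 2, 3}  B5 = {0, 3, 5}  B6 = {1, 3, 5}
Tree: B1–B2, B2–B3, B3–B4, B4–B5, B5–B6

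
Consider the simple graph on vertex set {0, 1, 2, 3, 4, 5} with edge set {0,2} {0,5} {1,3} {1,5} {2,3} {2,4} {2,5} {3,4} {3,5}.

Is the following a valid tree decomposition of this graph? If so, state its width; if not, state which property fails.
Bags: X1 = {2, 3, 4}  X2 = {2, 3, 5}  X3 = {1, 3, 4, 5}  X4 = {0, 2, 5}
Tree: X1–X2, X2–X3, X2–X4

No — bags containing vertex 4 are not connected in the tree.

A tree decomposition must satisfy three properties: every vertex lies in some bag; for every edge, both endpoints lie together in some bag; and for every vertex, the bags containing it form a connected subtree. Here bags containing vertex 4 are not connected in the tree, so the decomposition is invalid.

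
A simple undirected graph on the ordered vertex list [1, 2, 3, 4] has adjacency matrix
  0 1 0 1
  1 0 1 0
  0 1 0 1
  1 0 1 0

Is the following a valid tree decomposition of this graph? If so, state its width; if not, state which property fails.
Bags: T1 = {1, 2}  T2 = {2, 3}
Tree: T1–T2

A tree decomposition must satisfy three properties: every vertex lies in some bag; for every edge, both endpoints lie together in some bag; and for every vertex, the bags containing it form a connected subtree. Here vertex 4 appears in no bag, so the decomposition is invalid.

No — vertex 4 appears in no bag.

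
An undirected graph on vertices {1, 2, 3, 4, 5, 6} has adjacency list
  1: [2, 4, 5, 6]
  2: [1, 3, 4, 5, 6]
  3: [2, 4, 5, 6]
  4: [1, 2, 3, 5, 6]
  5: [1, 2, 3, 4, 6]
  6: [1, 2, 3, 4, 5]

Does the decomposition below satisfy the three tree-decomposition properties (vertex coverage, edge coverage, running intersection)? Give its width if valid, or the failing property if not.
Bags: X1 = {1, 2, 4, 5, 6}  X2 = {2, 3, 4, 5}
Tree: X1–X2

No — edge (6,3) lies in no bag.

A tree decomposition must satisfy three properties: every vertex lies in some bag; for every edge, both endpoints lie together in some bag; and for every vertex, the bags containing it form a connected subtree. Here edge (6,3) lies in no bag, so the decomposition is invalid.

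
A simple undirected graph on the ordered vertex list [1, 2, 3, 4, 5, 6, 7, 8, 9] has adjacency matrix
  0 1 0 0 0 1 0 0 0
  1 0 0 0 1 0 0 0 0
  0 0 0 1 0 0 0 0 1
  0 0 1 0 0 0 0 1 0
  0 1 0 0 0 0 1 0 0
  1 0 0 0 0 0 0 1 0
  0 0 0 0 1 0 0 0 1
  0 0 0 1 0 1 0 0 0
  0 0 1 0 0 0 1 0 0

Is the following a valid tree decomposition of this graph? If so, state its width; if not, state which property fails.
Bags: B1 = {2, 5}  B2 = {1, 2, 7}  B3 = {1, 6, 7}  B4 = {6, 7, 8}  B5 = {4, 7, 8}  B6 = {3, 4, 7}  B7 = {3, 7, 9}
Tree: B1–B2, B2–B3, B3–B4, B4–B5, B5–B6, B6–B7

A tree decomposition must satisfy three properties: every vertex lies in some bag; for every edge, both endpoints lie together in some bag; and for every vertex, the bags containing it form a connected subtree. Here edge (7,5) lies in no bag, so the decomposition is invalid.

No — edge (7,5) lies in no bag.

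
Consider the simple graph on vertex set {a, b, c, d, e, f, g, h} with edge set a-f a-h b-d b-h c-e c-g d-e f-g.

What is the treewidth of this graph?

A width-2 tree decomposition is:
Bags: B1 = {a, f, h}  B2 = {b, f, h}  B3 = {b, d, f}  B4 = {d, e, f}  B5 = {c, e, f}  B6 = {c, f, g}
Tree: B1–B2, B2–B3, B3–B4, B4–B5, B5–B6
The largest bag has 3 vertices, giving width 2; this decomposition certifies tw(G) ≤ 2. Since f–a–h–b–d–e–c–g–f is a cycle in G, G is not acyclic. Forests are exactly the graphs of treewidth ≤ 1, so tw(G) ≥ 2. The upper and lower bounds meet at 2, so that is the treewidth.

2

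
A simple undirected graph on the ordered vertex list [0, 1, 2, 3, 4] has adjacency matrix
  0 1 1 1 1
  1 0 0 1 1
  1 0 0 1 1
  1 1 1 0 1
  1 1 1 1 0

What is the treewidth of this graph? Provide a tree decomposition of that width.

Treewidth 3.
Bags: B1 = {0, 2, 3, 4}  B2 = {0, 1, 3, 4}
Tree: B1–B2

Each bag holds 4 vertices, so the decomposition has width 3, which upper-bounds the treewidth. On the other hand G contains the 4-clique {0, 1, 3, 4}. A clique must lie in a single bag of any decomposition, so no decomposition can have width below 3. Hence tw(G) = 3 exactly.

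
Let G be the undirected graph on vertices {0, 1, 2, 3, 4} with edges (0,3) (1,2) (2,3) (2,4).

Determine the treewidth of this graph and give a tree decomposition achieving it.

Every bag has size at most 2, so the width is 2 − 1 = 1 and tw(G) ≤ 1. G has an edge, so its treewidth is at least 1. Hence tw(G) = 1 exactly.

Treewidth 1.
One optimal decomposition is:
Bags: B1 = {2, 4}  B2 = {1, 2}  B3 = {2, 3}  B4 = {0, 3}
Tree: B1–B2, B1–B3, B3–B4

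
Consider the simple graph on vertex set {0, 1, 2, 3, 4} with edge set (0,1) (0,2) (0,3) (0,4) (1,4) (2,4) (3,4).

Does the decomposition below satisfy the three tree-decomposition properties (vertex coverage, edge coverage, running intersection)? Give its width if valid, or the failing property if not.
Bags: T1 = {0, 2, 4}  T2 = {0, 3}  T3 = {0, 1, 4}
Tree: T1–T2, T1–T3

A tree decomposition must satisfy three properties: every vertex lies in some bag; for every edge, both endpoints lie together in some bag; and for every vertex, the bags containing it form a connected subtree. Here edge (4,3) lies in no bag, so the decomposition is invalid.

No — edge (4,3) lies in no bag.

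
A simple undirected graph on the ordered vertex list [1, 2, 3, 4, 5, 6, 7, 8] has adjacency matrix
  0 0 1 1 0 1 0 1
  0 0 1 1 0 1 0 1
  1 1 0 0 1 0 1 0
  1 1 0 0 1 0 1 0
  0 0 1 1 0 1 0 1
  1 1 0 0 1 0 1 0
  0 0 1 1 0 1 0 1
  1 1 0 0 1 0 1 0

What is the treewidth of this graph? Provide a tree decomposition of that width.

Treewidth 4.
One such decomposition:
Bags: B1 = {1, 2, 5, 7, 8}  B2 = {1, 2, 3, 5, 7}  B3 = {1, 2, 5, 6, 7}  B4 = {1, 2, 4, 5, 7}
Tree: B1–B2, B2–B3, B3–B4

Each bag holds 5 vertices, so the decomposition has width 4, which upper-bounds the treewidth. For the lower bound: the 5 vertex sets {2,8}, {1,3}, {6,7}, {5}, {4} are disjoint, each induces a connected subgraph, and every pair is joined by at least one edge of G. Contracting each set to a single vertex therefore yields K_{5} as a minor, and since treewidth is minor-monotone, tw(G) ≥ tw(K_{5}) = 4. Combining the bounds, tw(G) = 4.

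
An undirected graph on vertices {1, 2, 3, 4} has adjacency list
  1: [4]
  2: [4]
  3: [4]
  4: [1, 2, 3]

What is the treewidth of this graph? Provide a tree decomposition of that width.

Treewidth 1.
Bags: B1 = {2, 4}  B2 = {3, 4}  B3 = {1, 4}
Tree: B1–B2, B1–B3

Every bag has size at most 2, so the width is 2 − 1 = 1 and tw(G) ≤ 1. Since G has at least one edge (e.g. 2–4), it is not an edgeless graph, so tw(G) ≥ 1. The upper and lower bounds meet at 1, so that is the treewidth.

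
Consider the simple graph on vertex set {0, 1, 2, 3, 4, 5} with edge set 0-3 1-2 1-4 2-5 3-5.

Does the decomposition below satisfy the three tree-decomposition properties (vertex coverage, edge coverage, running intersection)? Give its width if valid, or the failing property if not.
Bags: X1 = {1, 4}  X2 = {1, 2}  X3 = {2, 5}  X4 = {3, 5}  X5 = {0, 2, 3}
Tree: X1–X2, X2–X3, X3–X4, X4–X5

No — bags containing vertex 2 are not connected in the tree.

A tree decomposition must satisfy three properties: every vertex lies in some bag; for every edge, both endpoints lie together in some bag; and for every vertex, the bags containing it form a connected subtree. Here bags containing vertex 2 are not connected in the tree, so the decomposition is invalid.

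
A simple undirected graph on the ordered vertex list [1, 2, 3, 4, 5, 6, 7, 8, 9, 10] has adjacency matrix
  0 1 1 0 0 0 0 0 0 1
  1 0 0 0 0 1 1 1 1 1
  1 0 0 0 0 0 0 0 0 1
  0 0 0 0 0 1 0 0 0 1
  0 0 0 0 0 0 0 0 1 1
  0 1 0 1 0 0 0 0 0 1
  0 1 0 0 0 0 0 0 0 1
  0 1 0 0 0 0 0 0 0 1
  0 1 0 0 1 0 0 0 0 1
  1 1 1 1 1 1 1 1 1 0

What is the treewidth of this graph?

2

A width-2 tree decomposition is:
Bags: B1 = {2, 9, 10}  B2 = {1, 2, 10}  B3 = {2, 6, 10}  B4 = {1, 3, 10}  B5 = {2, 7, 10}  B6 = {5, 9, 10}  B7 = {2, 8, 10}  B8 = {4, 6, 10}
Tree: B1–B2, B1–B3, B2–B4, B3–B5, B1–B6, B5–B7, B3–B8
Every bag has size at most 3, so the width is 3 − 1 = 2 and tw(G) ≤ 2. Conversely, {1, 2, 10} is a clique of size 3, and the vertices of any clique must share a bag in every tree decomposition; so some bag has ≥ 3 vertices and tw(G) ≥ 2. The upper and lower bounds meet at 2, so that is the treewidth.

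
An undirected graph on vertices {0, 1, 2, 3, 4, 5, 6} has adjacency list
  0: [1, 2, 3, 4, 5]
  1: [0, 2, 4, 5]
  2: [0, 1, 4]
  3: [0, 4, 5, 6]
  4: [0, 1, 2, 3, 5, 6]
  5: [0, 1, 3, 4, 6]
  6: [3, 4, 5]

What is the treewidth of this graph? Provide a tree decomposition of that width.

Every bag has size at most 4, so the width is 4 − 1 = 3 and tw(G) ≤ 3. On the other hand G contains the 4-clique {0, 1, 2, 4}. A clique must lie in a single bag of any decomposition, so no decomposition can have width below 3. Hence tw(G) = 3 exactly.

Treewidth 3.
One optimal decomposition is:
Bags: B1 = {0, 1, 2, 4}  B2 = {0, 1, 4, 5}  B3 = {0, 3, 4, 5}  B4 = {3, 4, 5, 6}
Tree: B1–B2, B2–B3, B3–B4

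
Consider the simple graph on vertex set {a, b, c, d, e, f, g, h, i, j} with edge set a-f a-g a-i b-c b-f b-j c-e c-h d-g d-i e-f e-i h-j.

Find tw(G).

2

A width-2 tree decomposition is:
Bags: B1 = {c, h, j}  B2 = {b, c, j}  B3 = {b, c, e}  B4 = {b, e, f}  B5 = {e, f, i}  B6 = {a, f, i}  B7 = {a, d, i}  B8 = {a, d, g}
Tree: B1–B2, B2–B3, B3–B4, B4–B5, B5–B6, B6–B7, B7–B8
The largest bag has 3 vertices, giving width 2; this decomposition certifies tw(G) ≤ 2. For the lower bound, G contains the cycle h–j–b–c–h, so G is not a forest; only forests have treewidth ≤ 1, hence tw(G) ≥ 2. Combining the bounds, tw(G) = 2.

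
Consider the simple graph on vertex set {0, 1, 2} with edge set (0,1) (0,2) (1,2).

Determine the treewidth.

A width-2 tree decomposition is:
Bags: B1 = {0, 1, 2}
Tree: (single bag)
With just one bag of size 3, the width is 3 − 1 = 2, so tw(G) ≤ 2. Conversely, {0, 1, 2} is a clique of size 3, and the vertices of any clique must share a bag in every tree decomposition; so some bag has ≥ 3 vertices and tw(G) ≥ 2. The upper and lower bounds meet at 2, so that is the treewidth.

2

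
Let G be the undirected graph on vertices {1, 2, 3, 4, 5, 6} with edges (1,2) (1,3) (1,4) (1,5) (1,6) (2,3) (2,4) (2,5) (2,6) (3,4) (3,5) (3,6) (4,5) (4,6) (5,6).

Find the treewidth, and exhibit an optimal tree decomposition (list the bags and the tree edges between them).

Treewidth 5.
Bags: B1 = {1, 2, 3, 4, 5, 6}
Tree: (single bag)

With just one bag of size 6, the width is 6 − 1 = 5, so tw(G) ≤ 5. For the lower bound, the 6 vertices {1, 2, 3, 4, 5, 6} are pairwise adjacent, and any tree decomposition puts a clique entirely inside one bag — forcing width ≥ 5. The upper and lower bounds meet at 5, so that is the treewidth.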